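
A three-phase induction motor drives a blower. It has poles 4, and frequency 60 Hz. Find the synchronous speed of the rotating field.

1800 rpm

n_s = 120f/p = 120×60/4 = 1800 rpm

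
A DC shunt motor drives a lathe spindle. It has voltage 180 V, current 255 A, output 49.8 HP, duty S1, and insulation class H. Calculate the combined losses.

P_in = V·I = 180×255 = 45900 W
P_out = 49.8×746 = 37151 W
Losses = P_in − P_out = 45900 − 37151 = 8749 W

8.75 kW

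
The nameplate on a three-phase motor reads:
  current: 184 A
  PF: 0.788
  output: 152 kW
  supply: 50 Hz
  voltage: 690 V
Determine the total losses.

P_in = √3·V·I·cosφ = 1.732×690×184×0.788 = 173277 W
P_out = 152000 W
Losses = P_in − P_out = 173277 − 152000 = 21277 W

21.3 kW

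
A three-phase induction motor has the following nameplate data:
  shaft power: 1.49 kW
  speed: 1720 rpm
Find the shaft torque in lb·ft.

ω = 2π × 1720/60 = 180.1 rad/s
τ = P/ω = 1490/180.1 = 8.273 N·m
In lb·ft: 8.273/1.356 = 6.1 lb·ft

6.1 lb·ft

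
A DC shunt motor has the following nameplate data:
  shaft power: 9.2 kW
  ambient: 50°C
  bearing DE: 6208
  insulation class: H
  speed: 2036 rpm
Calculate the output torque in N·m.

43.2 N·m

ω = 2π × 2036/60 = 213.2 rad/s
τ = P/ω = 9200/213.2 = 43.2 N·m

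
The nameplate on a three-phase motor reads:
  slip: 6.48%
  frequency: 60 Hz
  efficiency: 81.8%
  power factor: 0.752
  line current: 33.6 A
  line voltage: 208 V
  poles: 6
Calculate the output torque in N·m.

P_in = √3·V·I·cosφ = 1.732 × 208 × 33.6 × 0.752 = 9103 W
P_out = η·P_in = 0.818 × 9103 = 7446 W
n_s = 120×60/6 = 1200 rpm; n = 1200×(1−0.0648) = 1122 rpm
ω = 2π×1122/60 = 117.5 rad/s
τ = P_out/ω = 7446/117.5 = 63.4 N·m

63.4 N·m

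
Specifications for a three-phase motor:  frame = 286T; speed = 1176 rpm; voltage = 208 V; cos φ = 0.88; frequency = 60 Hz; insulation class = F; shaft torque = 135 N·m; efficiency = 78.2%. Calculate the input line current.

ω = 2π×1176/60 = 123.2 rad/s; P_out = τω = 135 × 123.2 = 16632 W
P_in = P_out / η = 16632 / 0.782 = 21269 W
I_L = P_in / (√3·V_L·cosφ) = 21269 / (1.732 × 208 × 0.88) = 67.1 A

67.1 A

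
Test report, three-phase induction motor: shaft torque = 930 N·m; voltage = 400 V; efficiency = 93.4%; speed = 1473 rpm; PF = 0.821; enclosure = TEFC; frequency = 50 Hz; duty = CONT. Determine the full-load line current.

270 A

ω = 2π×1473/60 = 154.3 rad/s; P_out = τω = 930 × 154.3 = 143499 W
P_in = P_out / η = 143499 / 0.934 = 153639 W
I_L = P_in / (√3·V_L·cosφ) = 153639 / (1.732 × 400 × 0.821) = 270 A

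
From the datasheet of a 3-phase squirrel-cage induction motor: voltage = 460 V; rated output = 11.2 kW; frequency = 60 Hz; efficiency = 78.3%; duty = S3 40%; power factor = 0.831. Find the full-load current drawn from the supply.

21.6 A

P_out = 11.2 kW = 11200 W
P_in = P_out / η = 11200 / 0.783 = 14304 W
I_L = P_in / (√3·V_L·cosφ) = 14304 / (1.732 × 460 × 0.831) = 21.6 A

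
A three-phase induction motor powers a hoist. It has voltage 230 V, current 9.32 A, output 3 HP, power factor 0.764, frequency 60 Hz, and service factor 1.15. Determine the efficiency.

P_out = 3 × 746 = 2238 W
P_in = √3·V_L·I_L·cosφ = 1.732 × 230 × 9.32 × 0.764 = 2837 W
η = P_out / P_in = 2238 / 2837 = 0.789 = 78.9%

78.9 %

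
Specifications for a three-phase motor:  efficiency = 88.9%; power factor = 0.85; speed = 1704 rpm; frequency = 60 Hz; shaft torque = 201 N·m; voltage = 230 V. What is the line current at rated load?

ω = 2π×1704/60 = 178.4 rad/s; P_out = τω = 201 × 178.4 = 35858 W
P_in = P_out / η = 35858 / 0.889 = 40335 W
I_L = P_in / (√3·V_L·cosφ) = 40335 / (1.732 × 230 × 0.85) = 119 A

119 A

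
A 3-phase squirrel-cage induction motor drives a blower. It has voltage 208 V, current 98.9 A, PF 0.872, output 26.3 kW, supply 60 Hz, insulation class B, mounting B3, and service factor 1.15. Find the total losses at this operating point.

P_in = √3·V·I·cosφ = 1.732×208×98.9×0.872 = 31069 W
P_out = 26300 W
Losses = P_in − P_out = 31069 − 26300 = 4769 W

4.77 kW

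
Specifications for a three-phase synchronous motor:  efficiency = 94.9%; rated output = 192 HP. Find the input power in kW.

151 kW

P_out = 192 × 746 = 143232 W
P_in = P_out/η = 143232/0.949 = 150929 W = 151 kW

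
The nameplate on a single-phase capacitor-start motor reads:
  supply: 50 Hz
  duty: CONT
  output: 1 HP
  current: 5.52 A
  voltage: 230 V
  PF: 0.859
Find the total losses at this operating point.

P_in = V·I·cosφ = 230×5.52×0.859 = 1091 W
P_out = 1×746 = 746 W
Losses = P_in − P_out = 1091 − 746 = 345 W

345 W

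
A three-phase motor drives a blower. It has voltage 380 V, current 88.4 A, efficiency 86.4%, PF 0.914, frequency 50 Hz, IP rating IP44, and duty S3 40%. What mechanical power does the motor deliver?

45.9 kW

P_in = √3·V·I·cosφ = 1.732 × 380 × 88.4 × 0.914 = 53178 W
P_out = η·P_in = 0.864 × 53178 = 45946 W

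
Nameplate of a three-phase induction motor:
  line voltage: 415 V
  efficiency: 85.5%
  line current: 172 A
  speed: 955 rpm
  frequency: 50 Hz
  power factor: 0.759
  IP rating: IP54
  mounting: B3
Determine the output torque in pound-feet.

592 lb·ft

P_in = √3·V·I·cosφ = 1.732 × 415 × 172 × 0.759 = 93835 W
P_out = η·P_in = 0.855 × 93835 = 80229 W
n = 955 rpm
ω = 2π×955/60 = 100 rad/s
τ = P_out/ω = 80229/100 = 802.3 N·m
In lb·ft: 802.3/1.356 = 592 lb·ft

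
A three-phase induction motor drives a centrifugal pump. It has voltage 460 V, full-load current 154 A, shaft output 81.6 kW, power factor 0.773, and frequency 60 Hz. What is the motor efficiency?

P_out = 81.6 kW = 81600 W
P_in = √3·V_L·I_L·cosφ = 1.732 × 460 × 154 × 0.773 = 94843 W
η = P_out / P_in = 81600 / 94843 = 0.860 = 86.0%

86.0 %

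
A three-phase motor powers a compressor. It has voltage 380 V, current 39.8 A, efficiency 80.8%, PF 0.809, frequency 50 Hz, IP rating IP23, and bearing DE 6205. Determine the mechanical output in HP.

P_in = √3·V·I·cosφ = 1.732 × 380 × 39.8 × 0.809 = 21192 W
P_out = η·P_in = 0.808 × 21192 = 17123 W
= 17123/746 = 23 HP

23 HP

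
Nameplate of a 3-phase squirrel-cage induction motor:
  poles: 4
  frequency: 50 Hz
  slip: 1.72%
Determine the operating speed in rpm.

n_s = 120f/p = 120×50/4 = 1500 rpm
n = n_s(1 − s) = 1500 × (1 − 0.0172) = 1474 rpm

1474 rpm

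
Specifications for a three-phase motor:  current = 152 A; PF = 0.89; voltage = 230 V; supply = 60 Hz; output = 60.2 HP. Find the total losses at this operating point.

8980 W

P_in = √3·V·I·cosφ = 1.732×230×152×0.89 = 53890 W
P_out = 60.2×746 = 44909 W
Losses = P_in − P_out = 53890 − 44909 = 8981 W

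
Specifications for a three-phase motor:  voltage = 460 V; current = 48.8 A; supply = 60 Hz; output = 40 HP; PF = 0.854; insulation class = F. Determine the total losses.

P_in = √3·V·I·cosφ = 1.732×460×48.8×0.854 = 33203 W
P_out = 40×746 = 29840 W
Losses = P_in − P_out = 33203 − 29840 = 3363 W

3.36 kW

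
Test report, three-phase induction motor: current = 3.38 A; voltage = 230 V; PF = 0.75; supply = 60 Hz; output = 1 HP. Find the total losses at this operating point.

P_in = √3·V·I·cosφ = 1.732×230×3.38×0.75 = 1010 W
P_out = 1×746 = 746 W
Losses = P_in − P_out = 1010 − 746 = 264 W

264 W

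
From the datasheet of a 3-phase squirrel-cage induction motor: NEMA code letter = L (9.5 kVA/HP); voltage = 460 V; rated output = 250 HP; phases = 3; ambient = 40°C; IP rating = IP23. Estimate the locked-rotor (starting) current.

S_LR = 9.5 × 250 = 2375 kVA
I_LR = S_LR/(√3·V_L) = 2375000/(1.732×460) = 2980 A

2980 A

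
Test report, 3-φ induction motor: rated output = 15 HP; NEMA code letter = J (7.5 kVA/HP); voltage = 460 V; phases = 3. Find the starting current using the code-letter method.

S_LR = 7.5 × 15 = 112.5 kVA
I_LR = S_LR/(√3·V_L) = 112500/(1.732×460) = 141 A

141 A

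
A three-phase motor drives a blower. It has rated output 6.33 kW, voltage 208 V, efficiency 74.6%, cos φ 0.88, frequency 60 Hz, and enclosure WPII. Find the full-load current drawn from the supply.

26.8 A

P_out = 6.33 kW = 6330 W
P_in = P_out / η = 6330 / 0.746 = 8485 W
I_L = P_in / (√3·V_L·cosφ) = 8485 / (1.732 × 208 × 0.88) = 26.8 A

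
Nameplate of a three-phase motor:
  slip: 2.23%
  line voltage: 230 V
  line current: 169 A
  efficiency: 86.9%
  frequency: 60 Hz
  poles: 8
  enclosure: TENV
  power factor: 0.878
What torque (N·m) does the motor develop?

557 N·m

P_in = √3·V·I·cosφ = 1.732 × 230 × 169 × 0.878 = 59109 W
P_out = η·P_in = 0.869 × 59109 = 51366 W
n_s = 120×60/8 = 900 rpm; n = 900×(1−0.0223) = 880 rpm
ω = 2π×880/60 = 92.15 rad/s
τ = P_out/ω = 51366/92.15 = 557 N·m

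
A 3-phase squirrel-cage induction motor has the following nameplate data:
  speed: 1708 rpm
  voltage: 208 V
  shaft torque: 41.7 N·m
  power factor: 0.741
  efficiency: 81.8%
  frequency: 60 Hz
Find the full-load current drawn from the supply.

34.2 A

ω = 2π×1708/60 = 178.9 rad/s; P_out = τω = 41.7 × 178.9 = 7460 W
P_in = P_out / η = 7460 / 0.818 = 9120 W
I_L = P_in / (√3·V_L·cosφ) = 9120 / (1.732 × 208 × 0.741) = 34.2 A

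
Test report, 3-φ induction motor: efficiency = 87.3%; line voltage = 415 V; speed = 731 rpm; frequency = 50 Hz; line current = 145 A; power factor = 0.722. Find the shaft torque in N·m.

858 N·m

P_in = √3·V·I·cosφ = 1.732 × 415 × 145 × 0.722 = 75249 W
P_out = η·P_in = 0.873 × 75249 = 65692 W
n = 731 rpm
ω = 2π×731/60 = 76.55 rad/s
τ = P_out/ω = 65692/76.55 = 858 N·m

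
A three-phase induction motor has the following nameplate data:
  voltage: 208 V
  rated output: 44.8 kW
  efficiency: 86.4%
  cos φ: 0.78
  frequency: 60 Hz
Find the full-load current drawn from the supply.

P_out = 44.8 kW = 44800 W
P_in = P_out / η = 44800 / 0.864 = 51852 W
I_L = P_in / (√3·V_L·cosφ) = 51852 / (1.732 × 208 × 0.78) = 185 A

185 A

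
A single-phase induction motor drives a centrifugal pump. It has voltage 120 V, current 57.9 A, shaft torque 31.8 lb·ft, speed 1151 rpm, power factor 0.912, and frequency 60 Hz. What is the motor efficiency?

82.0 %

τ = 31.8 lb·ft × 1.356 = 43.12 N·m
ω = 2π × 1151/60 = 120.5 rad/s; P_out = τω = 43.12 × 120.5 = 5196 W
P_in = V·I·cosφ = 120 × 57.9 × 0.912 = 6337 W
η = P_out / P_in = 5196 / 6337 = 0.820 = 82.0%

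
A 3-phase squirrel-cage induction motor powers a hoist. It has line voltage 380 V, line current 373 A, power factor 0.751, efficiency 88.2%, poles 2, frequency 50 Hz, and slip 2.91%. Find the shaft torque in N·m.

P_in = √3·V·I·cosφ = 1.732 × 380 × 373 × 0.751 = 184366 W
P_out = η·P_in = 0.882 × 184366 = 162611 W
n_s = 120×50/2 = 3000 rpm; n = 3000×(1−0.0291) = 2913 rpm
ω = 2π×2913/60 = 305 rad/s
τ = P_out/ω = 162611/305 = 533 N·m

533 N·m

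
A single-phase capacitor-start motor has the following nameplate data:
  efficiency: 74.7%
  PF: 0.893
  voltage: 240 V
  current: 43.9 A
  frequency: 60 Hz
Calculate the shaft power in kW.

7.03 kW

P_in = V·I·cosφ = 240 × 43.9 × 0.893 = 9409 W
P_out = η·P_in = 0.747 × 9409 = 7029 W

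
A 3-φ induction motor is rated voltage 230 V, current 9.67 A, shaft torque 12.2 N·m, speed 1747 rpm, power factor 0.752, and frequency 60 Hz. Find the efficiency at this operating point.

77.0 %

ω = 2π × 1747/60 = 182.9 rad/s; P_out = τω = 12.2 × 182.9 = 2231 W
P_in = √3·V_L·I_L·cosφ = 1.732 × 230 × 9.67 × 0.752 = 2897 W
η = P_out / P_in = 2231 / 2897 = 0.770 = 77.0%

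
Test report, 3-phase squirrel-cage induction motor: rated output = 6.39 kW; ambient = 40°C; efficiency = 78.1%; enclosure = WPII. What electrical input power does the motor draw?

8.18 kW

P_out = 6390 W
P_in = P_out/η = 6390/0.781 = 8182 W = 8.18 kW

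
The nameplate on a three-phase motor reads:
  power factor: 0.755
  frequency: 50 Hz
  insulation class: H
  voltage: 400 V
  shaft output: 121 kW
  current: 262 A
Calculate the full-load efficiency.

P_out = 121 kW = 121000 W
P_in = √3·V_L·I_L·cosφ = 1.732 × 400 × 262 × 0.755 = 137043 W
η = P_out / P_in = 121000 / 137043 = 0.883 = 88.3%

88.3 %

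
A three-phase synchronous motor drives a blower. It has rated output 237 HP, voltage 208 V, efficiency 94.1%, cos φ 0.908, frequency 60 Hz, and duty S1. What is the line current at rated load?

574 A

P_out = 237 × 746 = 176802 W
P_in = P_out / η = 176802 / 0.941 = 187887 W
I_L = P_in / (√3·V_L·cosφ) = 187887 / (1.732 × 208 × 0.908) = 574 A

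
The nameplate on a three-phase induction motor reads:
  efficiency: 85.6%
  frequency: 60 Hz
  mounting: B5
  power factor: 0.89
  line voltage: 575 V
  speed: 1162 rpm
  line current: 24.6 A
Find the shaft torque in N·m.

P_in = √3·V·I·cosφ = 1.732 × 575 × 24.6 × 0.89 = 21804 W
P_out = η·P_in = 0.856 × 21804 = 18664 W
n = 1162 rpm
ω = 2π×1162/60 = 121.7 rad/s
τ = P_out/ω = 18664/121.7 = 153 N·m

153 N·m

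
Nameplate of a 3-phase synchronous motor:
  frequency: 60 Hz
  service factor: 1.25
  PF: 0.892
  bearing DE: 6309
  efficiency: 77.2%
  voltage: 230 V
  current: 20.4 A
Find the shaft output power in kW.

P_in = √3·V·I·cosφ = 1.732 × 230 × 20.4 × 0.892 = 7249 W
P_out = η·P_in = 0.772 × 7249 = 5596 W

5.6 kW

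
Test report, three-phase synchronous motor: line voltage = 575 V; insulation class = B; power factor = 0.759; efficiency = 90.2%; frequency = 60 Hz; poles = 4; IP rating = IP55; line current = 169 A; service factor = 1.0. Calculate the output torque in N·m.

611 N·m

P_in = √3·V·I·cosφ = 1.732 × 575 × 169 × 0.759 = 127745 W
P_out = η·P_in = 0.902 × 127745 = 115226 W
n = n_s = 120×60/4 = 1800 rpm (synchronous)
ω = 2π×1800/60 = 188.5 rad/s
τ = P_out/ω = 115226/188.5 = 611 N·m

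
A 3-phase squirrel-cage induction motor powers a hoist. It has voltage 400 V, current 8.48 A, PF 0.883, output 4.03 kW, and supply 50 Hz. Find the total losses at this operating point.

P_in = √3·V·I·cosφ = 1.732×400×8.48×0.883 = 5188 W
P_out = 4030 W
Losses = P_in − P_out = 5188 − 4030 = 1158 W

1.16 kW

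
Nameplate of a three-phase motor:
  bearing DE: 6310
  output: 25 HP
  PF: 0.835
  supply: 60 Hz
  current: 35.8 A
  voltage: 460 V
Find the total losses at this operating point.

5.17 kW

P_in = √3·V·I·cosφ = 1.732×460×35.8×0.835 = 23816 W
P_out = 25×746 = 18650 W
Losses = P_in − P_out = 23816 − 18650 = 5166 W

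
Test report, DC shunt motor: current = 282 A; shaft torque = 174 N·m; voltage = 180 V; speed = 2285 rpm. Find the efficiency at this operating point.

82.0 %

ω = 2π × 2285/60 = 239.3 rad/s; P_out = τω = 174 × 239.3 = 41638 W
P_in = V·I = 180 × 282 = 50760 W
η = P_out / P_in = 41638 / 50760 = 0.820 = 82.0%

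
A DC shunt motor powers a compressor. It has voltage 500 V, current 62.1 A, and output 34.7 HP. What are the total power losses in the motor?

P_in = V·I = 500×62.1 = 31050 W
P_out = 34.7×746 = 25886 W
Losses = P_in − P_out = 31050 − 25886 = 5164 W

5.16 kW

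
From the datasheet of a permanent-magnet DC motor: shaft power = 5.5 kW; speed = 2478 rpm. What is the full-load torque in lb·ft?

ω = 2π × 2478/60 = 259.5 rad/s
τ = P/ω = 5500/259.5 = 21.19 N·m
In lb·ft: 21.19/1.356 = 15.6 lb·ft

15.6 lb·ft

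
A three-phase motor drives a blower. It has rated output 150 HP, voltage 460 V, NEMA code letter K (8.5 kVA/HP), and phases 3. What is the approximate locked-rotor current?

S_LR = 8.5 × 150 = 1275 kVA
I_LR = S_LR/(√3·V_L) = 1275000/(1.732×460) = 1600 A

1600 A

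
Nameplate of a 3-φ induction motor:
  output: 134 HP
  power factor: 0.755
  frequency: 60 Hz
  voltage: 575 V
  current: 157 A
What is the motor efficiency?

84.7 %

P_out = 134 × 746 = 99964 W
P_in = √3·V_L·I_L·cosφ = 1.732 × 575 × 157 × 0.755 = 118049 W
η = P_out / P_in = 99964 / 118049 = 0.847 = 84.7%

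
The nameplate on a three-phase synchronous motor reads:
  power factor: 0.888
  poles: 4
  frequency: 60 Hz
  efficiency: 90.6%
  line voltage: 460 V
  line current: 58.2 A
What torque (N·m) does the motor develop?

P_in = √3·V·I·cosφ = 1.732 × 460 × 58.2 × 0.888 = 41176 W
P_out = η·P_in = 0.906 × 41176 = 37305 W
n = n_s = 120×60/4 = 1800 rpm (synchronous)
ω = 2π×1800/60 = 188.5 rad/s
τ = P_out/ω = 37305/188.5 = 198 N·m

198 N·m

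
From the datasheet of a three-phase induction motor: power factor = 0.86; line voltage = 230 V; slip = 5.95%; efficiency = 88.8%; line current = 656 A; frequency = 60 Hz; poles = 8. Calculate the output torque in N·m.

2250 N·m

P_in = √3·V·I·cosφ = 1.732 × 230 × 656 × 0.86 = 224739 W
P_out = η·P_in = 0.888 × 224739 = 199568 W
n_s = 120×60/8 = 900 rpm; n = 900×(1−0.0595) = 846 rpm
ω = 2π×846/60 = 88.59 rad/s
τ = P_out/ω = 199568/88.59 = 2250 N·m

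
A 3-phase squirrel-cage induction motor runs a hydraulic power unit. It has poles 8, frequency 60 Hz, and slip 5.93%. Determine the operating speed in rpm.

n_s = 120f/p = 120×60/8 = 900 rpm
n = n_s(1 − s) = 900 × (1 − 0.0593) = 847 rpm

847 rpm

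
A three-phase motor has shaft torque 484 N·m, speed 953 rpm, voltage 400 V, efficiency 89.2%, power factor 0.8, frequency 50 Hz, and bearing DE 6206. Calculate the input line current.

97.7 A

ω = 2π×953/60 = 99.8 rad/s; P_out = τω = 484 × 99.8 = 48303 W
P_in = P_out / η = 48303 / 0.892 = 54151 W
I_L = P_in / (√3·V_L·cosφ) = 54151 / (1.732 × 400 × 0.8) = 97.7 A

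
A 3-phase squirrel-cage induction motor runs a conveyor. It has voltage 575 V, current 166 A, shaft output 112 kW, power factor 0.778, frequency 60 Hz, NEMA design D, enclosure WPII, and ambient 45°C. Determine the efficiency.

P_out = 112 kW = 112000 W
P_in = √3·V_L·I_L·cosφ = 1.732 × 575 × 166 × 0.778 = 128618 W
η = P_out / P_in = 112000 / 128618 = 0.871 = 87.1%

87.1 %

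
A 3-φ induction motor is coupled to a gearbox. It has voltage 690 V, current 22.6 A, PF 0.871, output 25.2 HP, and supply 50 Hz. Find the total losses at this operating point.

P_in = √3·V·I·cosφ = 1.732×690×22.6×0.871 = 23525 W
P_out = 25.2×746 = 18799 W
Losses = P_in − P_out = 23525 − 18799 = 4726 W

4730 W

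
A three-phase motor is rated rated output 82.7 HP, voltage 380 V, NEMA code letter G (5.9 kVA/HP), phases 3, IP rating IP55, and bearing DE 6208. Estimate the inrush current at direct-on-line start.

741 A

S_LR = 5.9 × 82.7 = 487.93 kVA
I_LR = S_LR/(√3·V_L) = 487930/(1.732×380) = 741 A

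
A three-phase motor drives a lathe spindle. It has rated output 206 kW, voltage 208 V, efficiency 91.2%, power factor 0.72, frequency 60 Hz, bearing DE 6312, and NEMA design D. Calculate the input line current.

871 A

P_out = 206 kW = 206000 W
P_in = P_out / η = 206000 / 0.912 = 225877 W
I_L = P_in / (√3·V_L·cosφ) = 225877 / (1.732 × 208 × 0.72) = 871 A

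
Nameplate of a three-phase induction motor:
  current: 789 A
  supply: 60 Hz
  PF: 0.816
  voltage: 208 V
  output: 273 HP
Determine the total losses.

P_in = √3·V·I·cosφ = 1.732×208×789×0.816 = 231941 W
P_out = 273×746 = 203658 W
Losses = P_in − P_out = 231941 − 203658 = 28283 W

28.3 kW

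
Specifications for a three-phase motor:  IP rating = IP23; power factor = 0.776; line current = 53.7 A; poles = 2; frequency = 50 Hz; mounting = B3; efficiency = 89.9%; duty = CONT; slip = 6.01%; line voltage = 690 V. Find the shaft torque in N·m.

152 N·m

P_in = √3·V·I·cosφ = 1.732 × 690 × 53.7 × 0.776 = 49800 W
P_out = η·P_in = 0.899 × 49800 = 44770 W
n_s = 120×50/2 = 3000 rpm; n = 3000×(1−0.0601) = 2820 rpm
ω = 2π×2820/60 = 295.3 rad/s
τ = P_out/ω = 44770/295.3 = 152 N·m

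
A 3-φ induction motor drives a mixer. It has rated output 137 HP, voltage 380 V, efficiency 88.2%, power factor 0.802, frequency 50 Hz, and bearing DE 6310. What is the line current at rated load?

220 A

P_out = 137 × 746 = 102202 W
P_in = P_out / η = 102202 / 0.882 = 115875 W
I_L = P_in / (√3·V_L·cosφ) = 115875 / (1.732 × 380 × 0.802) = 220 A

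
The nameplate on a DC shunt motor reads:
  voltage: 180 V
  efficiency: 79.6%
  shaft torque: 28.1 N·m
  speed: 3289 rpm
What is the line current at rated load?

ω = 2π×3289/60 = 344.4 rad/s; P_out = τω = 28.1 × 344.4 = 9678 W
P_in = P_out / η = 9678 / 0.796 = 12158 W
I = P_in / V = 12158 / 180 = 67.5 A

67.5 A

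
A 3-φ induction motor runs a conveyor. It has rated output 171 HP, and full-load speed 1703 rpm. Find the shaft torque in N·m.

P_out = 171 × 746 = 127566 W
ω = 2π × 1703/60 = 178.3 rad/s
τ = P_out/ω = 127566/178.3 = 715 N·m

715 N·m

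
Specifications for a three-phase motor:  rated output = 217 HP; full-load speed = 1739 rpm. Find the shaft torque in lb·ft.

656 lb·ft

P_out = 217 × 746 = 161882 W
ω = 2π × 1739/60 = 182.1 rad/s
τ = P_out/ω = 161882/182.1 = 889 N·m
In lb·ft: 889/1.356 = 656 lb·ft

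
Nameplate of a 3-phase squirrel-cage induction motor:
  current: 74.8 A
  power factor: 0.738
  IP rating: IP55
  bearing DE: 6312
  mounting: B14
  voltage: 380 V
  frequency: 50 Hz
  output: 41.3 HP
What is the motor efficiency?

P_out = 41.3 × 746 = 30810 W
P_in = √3·V_L·I_L·cosφ = 1.732 × 380 × 74.8 × 0.738 = 36332 W
η = P_out / P_in = 30810 / 36332 = 0.848 = 84.8%

84.8 %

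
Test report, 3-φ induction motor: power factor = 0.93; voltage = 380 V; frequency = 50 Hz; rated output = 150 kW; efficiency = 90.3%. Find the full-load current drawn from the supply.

271 A

P_out = 150 kW = 150000 W
P_in = P_out / η = 150000 / 0.903 = 166113 W
I_L = P_in / (√3·V_L·cosφ) = 166113 / (1.732 × 380 × 0.93) = 271 A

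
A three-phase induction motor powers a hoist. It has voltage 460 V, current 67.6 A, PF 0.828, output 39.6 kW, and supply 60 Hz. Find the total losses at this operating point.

5000 W

P_in = √3·V·I·cosφ = 1.732×460×67.6×0.828 = 44595 W
P_out = 39600 W
Losses = P_in − P_out = 44595 − 39600 = 4995 W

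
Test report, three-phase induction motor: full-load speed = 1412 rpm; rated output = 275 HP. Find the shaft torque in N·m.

P_out = 275 × 746 = 205150 W
ω = 2π × 1412/60 = 147.9 rad/s
τ = P_out/ω = 205150/147.9 = 1390 N·m

1390 N·m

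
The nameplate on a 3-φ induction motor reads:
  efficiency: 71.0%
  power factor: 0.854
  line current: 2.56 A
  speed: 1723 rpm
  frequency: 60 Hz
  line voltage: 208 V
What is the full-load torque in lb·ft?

2.29 lb·ft

P_in = √3·V·I·cosφ = 1.732 × 208 × 2.56 × 0.854 = 788 W
P_out = η·P_in = 0.71 × 788 = 559 W
n = 1723 rpm
ω = 2π×1723/60 = 180.4 rad/s
τ = P_out/ω = 559/180.4 = 3.099 N·m
In lb·ft: 3.099/1.356 = 2.29 lb·ft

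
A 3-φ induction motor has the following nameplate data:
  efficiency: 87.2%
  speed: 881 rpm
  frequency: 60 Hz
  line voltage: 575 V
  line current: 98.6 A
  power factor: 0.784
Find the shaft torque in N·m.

P_in = √3·V·I·cosφ = 1.732 × 575 × 98.6 × 0.784 = 76985 W
P_out = η·P_in = 0.872 × 76985 = 67131 W
n = 881 rpm
ω = 2π×881/60 = 92.26 rad/s
τ = P_out/ω = 67131/92.26 = 728 N·m

728 N·m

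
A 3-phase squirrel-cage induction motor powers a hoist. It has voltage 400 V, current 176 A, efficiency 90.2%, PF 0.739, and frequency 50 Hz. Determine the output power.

P_in = √3·V·I·cosφ = 1.732 × 400 × 176 × 0.739 = 90108 W
P_out = η·P_in = 0.902 × 90108 = 81277 W

81.3 kW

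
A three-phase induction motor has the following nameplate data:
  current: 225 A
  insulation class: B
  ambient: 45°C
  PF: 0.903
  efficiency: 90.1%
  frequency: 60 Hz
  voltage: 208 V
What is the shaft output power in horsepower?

88.4 HP

P_in = √3·V·I·cosφ = 1.732 × 208 × 225 × 0.903 = 73195 W
P_out = η·P_in = 0.901 × 73195 = 65949 W
= 65949/746 = 88.4 HP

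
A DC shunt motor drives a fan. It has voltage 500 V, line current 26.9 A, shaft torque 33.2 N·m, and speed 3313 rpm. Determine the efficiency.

ω = 2π × 3313/60 = 346.9 rad/s; P_out = τω = 33.2 × 346.9 = 11517 W
P_in = V·I = 500 × 26.9 = 13450 W
η = P_out / P_in = 11517 / 13450 = 0.856 = 85.6%

85.6 %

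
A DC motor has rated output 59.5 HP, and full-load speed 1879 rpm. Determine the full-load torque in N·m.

P_out = 59.5 × 746 = 44387 W
ω = 2π × 1879/60 = 196.8 rad/s
τ = P_out/ω = 44387/196.8 = 226 N·m

226 N·m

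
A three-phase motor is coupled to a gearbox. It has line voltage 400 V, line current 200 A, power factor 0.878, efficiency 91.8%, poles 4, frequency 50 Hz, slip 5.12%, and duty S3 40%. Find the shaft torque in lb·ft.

P_in = √3·V·I·cosφ = 1.732 × 400 × 200 × 0.878 = 121656 W
P_out = η·P_in = 0.918 × 121656 = 111680 W
n_s = 120×50/4 = 1500 rpm; n = 1500×(1−0.0512) = 1423 rpm
ω = 2π×1423/60 = 149 rad/s
τ = P_out/ω = 111680/149 = 749.5 N·m
In lb·ft: 749.5/1.356 = 553 lb·ft

553 lb·ft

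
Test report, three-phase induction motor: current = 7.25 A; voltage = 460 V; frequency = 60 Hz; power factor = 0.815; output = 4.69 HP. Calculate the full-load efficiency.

P_out = 4.69 × 746 = 3499 W
P_in = √3·V_L·I_L·cosφ = 1.732 × 460 × 7.25 × 0.815 = 4708 W
η = P_out / P_in = 3499 / 4708 = 0.743 = 74.3%

74.3 %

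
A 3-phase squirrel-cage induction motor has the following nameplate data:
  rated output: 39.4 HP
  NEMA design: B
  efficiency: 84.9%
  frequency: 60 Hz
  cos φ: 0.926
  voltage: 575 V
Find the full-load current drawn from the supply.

P_out = 39.4 × 746 = 29392 W
P_in = P_out / η = 29392 / 0.849 = 34620 W
I_L = P_in / (√3·V_L·cosφ) = 34620 / (1.732 × 575 × 0.926) = 37.5 A

37.5 A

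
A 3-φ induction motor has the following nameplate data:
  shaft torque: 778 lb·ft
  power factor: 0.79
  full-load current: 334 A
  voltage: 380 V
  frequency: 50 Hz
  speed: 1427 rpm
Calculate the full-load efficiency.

90.8 %

τ = 778 lb·ft × 1.356 = 1055 N·m
ω = 2π × 1427/60 = 149.4 rad/s; P_out = τω = 1055 × 149.4 = 157617 W
P_in = √3·V_L·I_L·cosφ = 1.732 × 380 × 334 × 0.79 = 173662 W
η = P_out / P_in = 157617 / 173662 = 0.908 = 90.8%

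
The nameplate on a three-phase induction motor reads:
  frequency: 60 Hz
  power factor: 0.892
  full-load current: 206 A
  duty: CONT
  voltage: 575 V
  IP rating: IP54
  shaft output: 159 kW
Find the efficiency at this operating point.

P_out = 159 kW = 159000 W
P_in = √3·V_L·I_L·cosφ = 1.732 × 575 × 206 × 0.892 = 182999 W
η = P_out / P_in = 159000 / 182999 = 0.869 = 86.9%

86.9 %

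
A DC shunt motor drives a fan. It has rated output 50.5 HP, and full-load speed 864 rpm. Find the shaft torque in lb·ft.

307 lb·ft

P_out = 50.5 × 746 = 37673 W
ω = 2π × 864/60 = 90.48 rad/s
τ = P_out/ω = 37673/90.48 = 416.4 N·m
In lb·ft: 416.4/1.356 = 307 lb·ft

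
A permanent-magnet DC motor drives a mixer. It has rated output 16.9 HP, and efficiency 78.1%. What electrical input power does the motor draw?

P_out = 16.9 × 746 = 12607 W
P_in = P_out/η = 12607/0.781 = 16142 W = 16.1 kW

16.1 kW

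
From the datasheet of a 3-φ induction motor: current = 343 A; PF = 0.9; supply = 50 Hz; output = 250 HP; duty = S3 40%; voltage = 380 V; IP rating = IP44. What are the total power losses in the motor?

16700 W

P_in = √3·V·I·cosφ = 1.732×380×343×0.9 = 203174 W
P_out = 250×746 = 186500 W
Losses = P_in − P_out = 203174 − 186500 = 16674 W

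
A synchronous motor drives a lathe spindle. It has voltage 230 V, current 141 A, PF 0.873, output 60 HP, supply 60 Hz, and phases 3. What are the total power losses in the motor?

4.28 kW

P_in = √3·V·I·cosφ = 1.732×230×141×0.873 = 49035 W
P_out = 60×746 = 44760 W
Losses = P_in − P_out = 49035 − 44760 = 4275 W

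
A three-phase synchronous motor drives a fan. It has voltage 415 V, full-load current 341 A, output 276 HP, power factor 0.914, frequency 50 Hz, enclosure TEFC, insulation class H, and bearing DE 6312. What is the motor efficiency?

91.9 %

P_out = 276 × 746 = 205896 W
P_in = √3·V_L·I_L·cosφ = 1.732 × 415 × 341 × 0.914 = 224025 W
η = P_out / P_in = 205896 / 224025 = 0.919 = 91.9%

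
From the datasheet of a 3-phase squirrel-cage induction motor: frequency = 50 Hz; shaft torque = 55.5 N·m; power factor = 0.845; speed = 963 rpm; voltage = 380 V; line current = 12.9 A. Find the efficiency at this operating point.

ω = 2π × 963/60 = 100.8 rad/s; P_out = τω = 55.5 × 100.8 = 5594 W
P_in = √3·V_L·I_L·cosφ = 1.732 × 380 × 12.9 × 0.845 = 7174 W
η = P_out / P_in = 5594 / 7174 = 0.780 = 78.0%

78.0 %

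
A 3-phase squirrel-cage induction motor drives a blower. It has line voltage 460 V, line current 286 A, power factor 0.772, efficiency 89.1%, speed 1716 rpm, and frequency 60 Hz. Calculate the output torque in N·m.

P_in = √3·V·I·cosφ = 1.732 × 460 × 286 × 0.772 = 175909 W
P_out = η·P_in = 0.891 × 175909 = 156735 W
n = 1716 rpm
ω = 2π×1716/60 = 179.7 rad/s
τ = P_out/ω = 156735/179.7 = 872 N·m

872 N·m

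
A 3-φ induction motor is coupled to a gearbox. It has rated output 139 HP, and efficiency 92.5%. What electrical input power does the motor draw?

P_out = 139 × 746 = 103694 W
P_in = P_out/η = 103694/0.925 = 112102 W = 112 kW

112 kW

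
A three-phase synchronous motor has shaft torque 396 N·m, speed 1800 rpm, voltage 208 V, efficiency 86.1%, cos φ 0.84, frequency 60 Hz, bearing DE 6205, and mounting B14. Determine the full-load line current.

ω = 2π×1800/60 = 188.5 rad/s; P_out = τω = 396 × 188.5 = 74646 W
P_in = P_out / η = 74646 / 0.861 = 86697 W
I_L = P_in / (√3·V_L·cosφ) = 86697 / (1.732 × 208 × 0.84) = 286 A

286 A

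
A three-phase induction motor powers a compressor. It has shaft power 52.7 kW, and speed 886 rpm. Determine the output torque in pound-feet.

419 lb·ft

ω = 2π × 886/60 = 92.78 rad/s
τ = P/ω = 52700/92.78 = 568 N·m
In lb·ft: 568/1.356 = 419 lb·ft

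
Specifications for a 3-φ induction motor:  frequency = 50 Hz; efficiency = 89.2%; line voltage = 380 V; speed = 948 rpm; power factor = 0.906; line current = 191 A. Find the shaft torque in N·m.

1020 N·m

P_in = √3·V·I·cosφ = 1.732 × 380 × 191 × 0.906 = 113892 W
P_out = η·P_in = 0.892 × 113892 = 101592 W
n = 948 rpm
ω = 2π×948/60 = 99.27 rad/s
τ = P_out/ω = 101592/99.27 = 1020 N·m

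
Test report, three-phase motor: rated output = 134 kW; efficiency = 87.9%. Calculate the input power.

152 kW

P_out = 134000 W
P_in = P_out/η = 134000/0.879 = 152446 W = 152 kW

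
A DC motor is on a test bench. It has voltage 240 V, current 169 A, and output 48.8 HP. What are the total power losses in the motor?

4.16 kW

P_in = V·I = 240×169 = 40560 W
P_out = 48.8×746 = 36405 W
Losses = P_in − P_out = 40560 − 36405 = 4155 W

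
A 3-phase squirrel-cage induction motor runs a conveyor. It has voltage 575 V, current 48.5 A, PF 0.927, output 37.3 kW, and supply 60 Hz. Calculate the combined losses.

7.48 kW

P_in = √3·V·I·cosφ = 1.732×575×48.5×0.927 = 44775 W
P_out = 37300 W
Losses = P_in − P_out = 44775 − 37300 = 7475 W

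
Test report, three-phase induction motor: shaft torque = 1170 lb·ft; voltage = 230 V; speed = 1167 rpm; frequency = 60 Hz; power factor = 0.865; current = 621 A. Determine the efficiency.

90.6 %

τ = 1170 lb·ft × 1.356 = 1587 N·m
ω = 2π × 1167/60 = 122.2 rad/s; P_out = τω = 1587 × 122.2 = 193931 W
P_in = √3·V_L·I_L·cosφ = 1.732 × 230 × 621 × 0.865 = 213985 W
η = P_out / P_in = 193931 / 213985 = 0.906 = 90.6%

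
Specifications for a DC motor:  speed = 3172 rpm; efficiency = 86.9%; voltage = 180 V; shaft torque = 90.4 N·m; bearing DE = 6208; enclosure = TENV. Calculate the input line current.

192 A

ω = 2π×3172/60 = 332.2 rad/s; P_out = τω = 90.4 × 332.2 = 30031 W
P_in = P_out / η = 30031 / 0.869 = 34558 W
I = P_in / V = 34558 / 180 = 192 A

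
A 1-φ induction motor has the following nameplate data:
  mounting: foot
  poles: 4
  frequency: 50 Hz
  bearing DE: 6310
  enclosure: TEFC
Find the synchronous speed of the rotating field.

1500 rpm

n_s = 120f/p = 120×50/4 = 1500 rpm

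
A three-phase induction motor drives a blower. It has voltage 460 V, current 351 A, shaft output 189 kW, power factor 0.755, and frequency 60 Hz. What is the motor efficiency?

89.5 %

P_out = 189 kW = 189000 W
P_in = √3·V_L·I_L·cosφ = 1.732 × 460 × 351 × 0.755 = 211135 W
η = P_out / P_in = 189000 / 211135 = 0.895 = 89.5%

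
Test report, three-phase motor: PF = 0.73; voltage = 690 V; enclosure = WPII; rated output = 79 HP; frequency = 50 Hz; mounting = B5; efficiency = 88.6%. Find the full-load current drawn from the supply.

P_out = 79 × 746 = 58934 W
P_in = P_out / η = 58934 / 0.886 = 66517 W
I_L = P_in / (√3·V_L·cosφ) = 66517 / (1.732 × 690 × 0.73) = 76.2 A

76.2 A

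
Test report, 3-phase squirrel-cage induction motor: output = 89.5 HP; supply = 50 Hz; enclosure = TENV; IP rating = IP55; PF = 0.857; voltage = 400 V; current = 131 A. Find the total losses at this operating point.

P_in = √3·V·I·cosφ = 1.732×400×131×0.857 = 77779 W
P_out = 89.5×746 = 66767 W
Losses = P_in − P_out = 77779 − 66767 = 11012 W

11 kW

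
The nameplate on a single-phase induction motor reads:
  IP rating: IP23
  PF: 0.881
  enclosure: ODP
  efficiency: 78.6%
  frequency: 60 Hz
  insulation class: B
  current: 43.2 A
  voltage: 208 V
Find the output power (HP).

P_in = V·I·cosφ = 208 × 43.2 × 0.881 = 7916 W
P_out = η·P_in = 0.786 × 7916 = 6222 W
= 6222/746 = 8.34 HP

8.34 HP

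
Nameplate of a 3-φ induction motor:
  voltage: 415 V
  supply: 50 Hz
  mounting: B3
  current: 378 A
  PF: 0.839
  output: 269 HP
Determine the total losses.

27300 W

P_in = √3·V·I·cosφ = 1.732×415×378×0.839 = 227955 W
P_out = 269×746 = 200674 W
Losses = P_in − P_out = 227955 − 200674 = 27281 W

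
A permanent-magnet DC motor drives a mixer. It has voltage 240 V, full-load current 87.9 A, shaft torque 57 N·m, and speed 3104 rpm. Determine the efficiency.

87.8 %

ω = 2π × 3104/60 = 325.1 rad/s; P_out = τω = 57 × 325.1 = 18531 W
P_in = V·I = 240 × 87.9 = 21096 W
η = P_out / P_in = 18531 / 21096 = 0.878 = 87.8%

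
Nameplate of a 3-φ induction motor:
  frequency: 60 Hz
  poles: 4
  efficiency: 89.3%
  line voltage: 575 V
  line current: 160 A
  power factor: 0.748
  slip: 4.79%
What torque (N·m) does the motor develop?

593 N·m

P_in = √3·V·I·cosφ = 1.732 × 575 × 160 × 0.748 = 119189 W
P_out = η·P_in = 0.893 × 119189 = 106436 W
n_s = 120×60/4 = 1800 rpm; n = 1800×(1−0.0479) = 1714 rpm
ω = 2π×1714/60 = 179.5 rad/s
τ = P_out/ω = 106436/179.5 = 593 N·m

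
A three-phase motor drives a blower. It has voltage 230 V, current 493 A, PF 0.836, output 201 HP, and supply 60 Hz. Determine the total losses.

P_in = √3·V·I·cosφ = 1.732×230×493×0.836 = 164183 W
P_out = 201×746 = 149946 W
Losses = P_in − P_out = 164183 − 149946 = 14237 W

14.2 kW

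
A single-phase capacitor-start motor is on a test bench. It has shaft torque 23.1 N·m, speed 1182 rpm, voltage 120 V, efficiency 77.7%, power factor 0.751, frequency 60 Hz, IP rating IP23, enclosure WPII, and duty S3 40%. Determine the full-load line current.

40.8 A

ω = 2π×1182/60 = 123.8 rad/s; P_out = τω = 23.1 × 123.8 = 2860 W
P_in = P_out / η = 2860 / 0.777 = 3681 W
I = P_in / (V·cosφ) = 3681 / (120 × 0.751) = 40.8 A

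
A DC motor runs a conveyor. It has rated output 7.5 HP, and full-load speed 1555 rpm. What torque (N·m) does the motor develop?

P_out = 7.5 × 746 = 5595 W
ω = 2π × 1555/60 = 162.8 rad/s
τ = P_out/ω = 5595/162.8 = 34.4 N·m

34.4 N·m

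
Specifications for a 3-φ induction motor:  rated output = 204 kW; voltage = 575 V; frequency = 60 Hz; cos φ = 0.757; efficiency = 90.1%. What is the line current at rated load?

300 A

P_out = 204 kW = 204000 W
P_in = P_out / η = 204000 / 0.901 = 226415 W
I_L = P_in / (√3·V_L·cosφ) = 226415 / (1.732 × 575 × 0.757) = 300 A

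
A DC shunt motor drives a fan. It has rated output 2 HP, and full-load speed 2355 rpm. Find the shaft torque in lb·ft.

4.46 lb·ft

P_out = 2 × 746 = 1492 W
ω = 2π × 2355/60 = 246.6 rad/s
τ = P_out/ω = 1492/246.6 = 6.05 N·m
In lb·ft: 6.05/1.356 = 4.46 lb·ft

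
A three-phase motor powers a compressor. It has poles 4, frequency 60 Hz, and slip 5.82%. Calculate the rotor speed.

1695 rpm

n_s = 120f/p = 120×60/4 = 1800 rpm
n = n_s(1 − s) = 1800 × (1 − 0.0582) = 1695 rpm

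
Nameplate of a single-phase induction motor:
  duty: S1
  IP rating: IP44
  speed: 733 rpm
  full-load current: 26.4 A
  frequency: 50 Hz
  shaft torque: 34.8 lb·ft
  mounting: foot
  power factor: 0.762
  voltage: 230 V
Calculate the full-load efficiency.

τ = 34.8 lb·ft × 1.356 = 47.19 N·m
ω = 2π × 733/60 = 76.76 rad/s; P_out = τω = 47.19 × 76.76 = 3622 W
P_in = V·I·cosφ = 230 × 26.4 × 0.762 = 4627 W
η = P_out / P_in = 3622 / 4627 = 0.783 = 78.3%

78.3 %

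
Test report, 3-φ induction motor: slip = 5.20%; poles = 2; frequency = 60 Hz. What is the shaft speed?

n_s = 120f/p = 120×60/2 = 3600 rpm
n = n_s(1 − s) = 3600 × (1 − 0.052) = 3413 rpm

3413 rpm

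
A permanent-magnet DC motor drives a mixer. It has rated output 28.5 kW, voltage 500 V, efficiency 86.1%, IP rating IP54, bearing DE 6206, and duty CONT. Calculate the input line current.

P_out = 28.5 kW = 28500 W
P_in = P_out / η = 28500 / 0.861 = 33101 W
I = P_in / V = 33101 / 500 = 66.2 A

66.2 A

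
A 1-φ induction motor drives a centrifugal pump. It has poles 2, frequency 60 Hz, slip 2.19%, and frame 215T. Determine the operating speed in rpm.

n_s = 120f/p = 120×60/2 = 3600 rpm
n = n_s(1 − s) = 3600 × (1 − 0.0219) = 3521 rpm

3521 rpm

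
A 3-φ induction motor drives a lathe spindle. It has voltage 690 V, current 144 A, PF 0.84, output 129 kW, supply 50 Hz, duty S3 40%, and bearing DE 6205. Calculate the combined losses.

P_in = √3·V·I·cosφ = 1.732×690×144×0.84 = 144557 W
P_out = 129000 W
Losses = P_in − P_out = 144557 − 129000 = 15557 W

15600 W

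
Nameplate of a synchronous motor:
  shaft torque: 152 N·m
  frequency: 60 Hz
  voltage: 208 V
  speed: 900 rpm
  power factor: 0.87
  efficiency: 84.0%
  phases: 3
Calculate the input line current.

ω = 2π×900/60 = 94.25 rad/s; P_out = τω = 152 × 94.25 = 14326 W
P_in = P_out / η = 14326 / 0.840 = 17055 W
I_L = P_in / (√3·V_L·cosφ) = 17055 / (1.732 × 208 × 0.87) = 54.4 A

54.4 A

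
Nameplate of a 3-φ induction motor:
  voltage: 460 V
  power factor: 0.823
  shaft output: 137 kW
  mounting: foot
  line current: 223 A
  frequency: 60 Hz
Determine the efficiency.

P_out = 137 kW = 137000 W
P_in = √3·V_L·I_L·cosφ = 1.732 × 460 × 223 × 0.823 = 146221 W
η = P_out / P_in = 137000 / 146221 = 0.937 = 93.7%

93.7 %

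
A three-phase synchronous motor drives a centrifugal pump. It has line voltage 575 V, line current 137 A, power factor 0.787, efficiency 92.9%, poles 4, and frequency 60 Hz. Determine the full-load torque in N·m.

529 N·m

P_in = √3·V·I·cosφ = 1.732 × 575 × 137 × 0.787 = 107377 W
P_out = η·P_in = 0.929 × 107377 = 99753 W
n = n_s = 120×60/4 = 1800 rpm (synchronous)
ω = 2π×1800/60 = 188.5 rad/s
τ = P_out/ω = 99753/188.5 = 529 N·m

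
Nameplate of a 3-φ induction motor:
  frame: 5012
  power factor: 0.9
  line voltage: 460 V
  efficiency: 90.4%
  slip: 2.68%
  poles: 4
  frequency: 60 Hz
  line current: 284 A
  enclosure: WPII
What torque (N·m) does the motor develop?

1000 N·m

P_in = √3·V·I·cosφ = 1.732 × 460 × 284 × 0.9 = 203642 W
P_out = η·P_in = 0.904 × 203642 = 184092 W
n_s = 120×60/4 = 1800 rpm; n = 1800×(1−0.0268) = 1752 rpm
ω = 2π×1752/60 = 183.5 rad/s
τ = P_out/ω = 184092/183.5 = 1000 N·m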